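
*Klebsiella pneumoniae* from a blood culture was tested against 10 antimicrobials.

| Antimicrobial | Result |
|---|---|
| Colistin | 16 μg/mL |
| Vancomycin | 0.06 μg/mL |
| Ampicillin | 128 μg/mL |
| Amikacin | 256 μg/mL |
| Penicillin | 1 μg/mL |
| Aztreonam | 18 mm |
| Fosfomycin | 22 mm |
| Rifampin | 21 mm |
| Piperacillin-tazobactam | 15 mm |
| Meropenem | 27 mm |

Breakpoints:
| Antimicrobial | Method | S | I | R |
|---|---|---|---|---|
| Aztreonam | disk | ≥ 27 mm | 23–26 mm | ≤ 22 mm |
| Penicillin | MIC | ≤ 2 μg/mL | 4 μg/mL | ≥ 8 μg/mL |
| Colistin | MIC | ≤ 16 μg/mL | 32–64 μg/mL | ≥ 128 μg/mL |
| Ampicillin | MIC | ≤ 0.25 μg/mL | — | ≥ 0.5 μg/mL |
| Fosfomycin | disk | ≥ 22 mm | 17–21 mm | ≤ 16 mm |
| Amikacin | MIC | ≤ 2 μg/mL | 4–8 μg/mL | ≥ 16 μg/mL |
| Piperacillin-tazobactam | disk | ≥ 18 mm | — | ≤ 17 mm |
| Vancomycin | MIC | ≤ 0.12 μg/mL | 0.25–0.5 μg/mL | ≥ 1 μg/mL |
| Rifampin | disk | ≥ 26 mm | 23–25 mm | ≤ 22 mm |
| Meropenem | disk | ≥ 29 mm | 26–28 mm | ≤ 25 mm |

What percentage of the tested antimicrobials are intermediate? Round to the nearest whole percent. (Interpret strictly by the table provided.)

10%

Colistin (16 μg/mL) ≤ 16 μg/mL — Susceptible
Vancomycin 0.06 μg/mL: ≤ 0.12 μg/mL — S
Ampicillin (128 μg/mL) ≥ 0.5 μg/mL ⇒ Resistant
Amikacin 256 μg/mL: ≥ 16 μg/mL ⇒ Resistant
Penicillin (1 μg/mL) ≤ 2 μg/mL → susceptible
Aztreonam 18 mm: ≤ 22 mm — Resistant
Fosfomycin 22 mm: ≥ 22 mm → S
Rifampin (21 mm) ≤ 22 mm → resistant
Piperacillin-tazobactam 15 mm: ≤ 17 mm → Resistant
Meropenem: 27 mm is in 26–28 mm ⇒ intermediate
Intermediate: 1/10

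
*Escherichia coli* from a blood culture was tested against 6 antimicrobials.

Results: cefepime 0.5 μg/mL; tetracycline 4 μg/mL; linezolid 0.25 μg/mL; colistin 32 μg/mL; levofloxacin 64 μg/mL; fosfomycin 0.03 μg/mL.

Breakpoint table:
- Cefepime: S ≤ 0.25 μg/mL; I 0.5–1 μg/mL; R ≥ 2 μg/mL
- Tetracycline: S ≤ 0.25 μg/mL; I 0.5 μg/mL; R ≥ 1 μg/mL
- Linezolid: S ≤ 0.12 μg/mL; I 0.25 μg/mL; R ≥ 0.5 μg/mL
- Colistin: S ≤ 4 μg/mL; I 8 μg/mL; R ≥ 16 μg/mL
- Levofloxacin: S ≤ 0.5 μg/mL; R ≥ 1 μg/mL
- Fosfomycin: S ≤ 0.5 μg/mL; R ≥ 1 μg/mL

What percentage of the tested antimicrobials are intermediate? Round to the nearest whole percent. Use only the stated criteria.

33%

Cefepime: 0.5 μg/mL is in 0.5–1 μg/mL → Intermediate
Tetracycline 4 μg/mL: ≥ 1 μg/mL → R
Linezolid (0.25 μg/mL) = 0.25 μg/mL ⇒ Intermediate
Colistin 32 μg/mL: ≥ 16 μg/mL → Resistant
Levofloxacin (64 μg/mL) ≥ 1 μg/mL → R
Fosfomycin (0.03 μg/mL) ≤ 0.5 μg/mL — S
Intermediate: 2/6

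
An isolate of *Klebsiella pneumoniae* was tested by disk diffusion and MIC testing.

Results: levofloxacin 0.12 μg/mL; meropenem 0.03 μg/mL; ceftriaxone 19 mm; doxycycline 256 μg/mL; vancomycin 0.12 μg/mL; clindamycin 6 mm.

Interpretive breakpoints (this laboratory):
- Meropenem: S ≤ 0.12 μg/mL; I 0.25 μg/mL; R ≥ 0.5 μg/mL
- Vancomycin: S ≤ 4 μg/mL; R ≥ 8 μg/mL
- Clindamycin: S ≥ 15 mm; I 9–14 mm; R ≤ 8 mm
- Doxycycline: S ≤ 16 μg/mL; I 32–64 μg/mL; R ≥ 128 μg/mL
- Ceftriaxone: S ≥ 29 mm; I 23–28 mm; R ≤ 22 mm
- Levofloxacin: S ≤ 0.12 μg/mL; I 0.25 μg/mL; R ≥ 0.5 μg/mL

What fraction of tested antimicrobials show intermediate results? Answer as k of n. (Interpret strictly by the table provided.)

Levofloxacin: 0.12 μg/mL is ≤ 0.12 μg/mL — susceptible
Meropenem: 0.03 μg/mL is ≤ 0.12 μg/mL → Susceptible
Ceftriaxone 19 mm: ≤ 22 mm → resistant
Doxycycline 256 μg/mL: ≥ 128 μg/mL — resistant
Vancomycin: 0.12 μg/mL is ≤ 4 μg/mL — S
Clindamycin 6 mm: ≤ 8 mm — R
Intermediate: 0/6

0 of 6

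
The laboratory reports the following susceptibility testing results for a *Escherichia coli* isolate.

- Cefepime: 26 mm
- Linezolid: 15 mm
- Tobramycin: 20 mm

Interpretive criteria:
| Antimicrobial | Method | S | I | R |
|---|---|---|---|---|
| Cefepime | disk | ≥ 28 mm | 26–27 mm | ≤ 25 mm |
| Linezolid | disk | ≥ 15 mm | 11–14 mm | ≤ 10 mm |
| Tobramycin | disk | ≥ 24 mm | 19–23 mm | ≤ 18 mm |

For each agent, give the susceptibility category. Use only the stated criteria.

I, S, I

Cefepime: 26 mm is in 26–27 mm → intermediate
Linezolid (15 mm) ≥ 15 mm → Susceptible
Tobramycin: 20 mm is in 19–23 mm ⇒ Intermediate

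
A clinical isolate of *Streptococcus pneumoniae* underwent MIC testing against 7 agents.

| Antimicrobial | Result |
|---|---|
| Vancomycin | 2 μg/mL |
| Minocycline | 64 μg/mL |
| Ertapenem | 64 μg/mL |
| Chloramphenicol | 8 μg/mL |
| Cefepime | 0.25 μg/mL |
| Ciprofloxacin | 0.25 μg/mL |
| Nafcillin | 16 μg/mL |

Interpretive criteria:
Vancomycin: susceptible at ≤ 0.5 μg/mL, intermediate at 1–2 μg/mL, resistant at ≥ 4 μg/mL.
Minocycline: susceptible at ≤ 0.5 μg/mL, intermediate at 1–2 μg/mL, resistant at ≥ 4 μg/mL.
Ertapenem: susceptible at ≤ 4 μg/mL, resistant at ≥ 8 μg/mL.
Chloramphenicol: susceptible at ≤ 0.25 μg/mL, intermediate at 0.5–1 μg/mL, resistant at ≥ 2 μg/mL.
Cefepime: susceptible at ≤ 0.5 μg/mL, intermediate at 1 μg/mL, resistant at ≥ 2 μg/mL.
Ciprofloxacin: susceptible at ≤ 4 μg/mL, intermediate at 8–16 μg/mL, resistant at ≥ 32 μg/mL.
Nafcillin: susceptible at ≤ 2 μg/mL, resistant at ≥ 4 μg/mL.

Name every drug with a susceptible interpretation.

Vancomycin 2 μg/mL: in 1–2 μg/mL → I
Minocycline (64 μg/mL) ≥ 4 μg/mL ⇒ resistant
Ertapenem (64 μg/mL) ≥ 8 μg/mL — resistant
Chloramphenicol 8 μg/mL: ≥ 2 μg/mL — Resistant
Cefepime: 0.25 μg/mL is ≤ 0.5 μg/mL — Susceptible
Ciprofloxacin (0.25 μg/mL) ≤ 4 μg/mL → susceptible
Nafcillin: 16 μg/mL is ≥ 4 μg/mL — R

cefepime, ciprofloxacin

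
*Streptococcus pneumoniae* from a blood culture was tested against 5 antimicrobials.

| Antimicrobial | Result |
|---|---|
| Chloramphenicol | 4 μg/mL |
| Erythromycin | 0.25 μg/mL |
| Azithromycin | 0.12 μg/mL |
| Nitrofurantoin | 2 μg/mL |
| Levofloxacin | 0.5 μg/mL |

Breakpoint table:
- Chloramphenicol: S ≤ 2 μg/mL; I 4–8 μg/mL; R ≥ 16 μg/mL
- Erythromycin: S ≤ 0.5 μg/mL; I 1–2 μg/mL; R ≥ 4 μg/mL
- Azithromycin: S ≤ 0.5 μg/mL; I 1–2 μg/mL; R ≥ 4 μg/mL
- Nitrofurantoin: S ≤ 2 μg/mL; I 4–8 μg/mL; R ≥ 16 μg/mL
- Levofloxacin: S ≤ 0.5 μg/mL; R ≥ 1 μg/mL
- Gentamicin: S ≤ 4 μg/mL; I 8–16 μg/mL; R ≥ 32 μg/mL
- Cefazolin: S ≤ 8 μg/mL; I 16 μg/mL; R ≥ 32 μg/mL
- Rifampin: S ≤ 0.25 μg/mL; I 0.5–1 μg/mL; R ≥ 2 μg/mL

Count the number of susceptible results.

4

Chloramphenicol 4 μg/mL: in 4–8 μg/mL → I
Erythromycin (0.25 μg/mL) ≤ 0.5 μg/mL — Susceptible
Azithromycin (0.12 μg/mL) ≤ 0.5 μg/mL → susceptible
Nitrofurantoin 2 μg/mL: ≤ 2 μg/mL ⇒ susceptible
Levofloxacin: 0.5 μg/mL is ≤ 0.5 μg/mL — susceptible
Susceptible: 4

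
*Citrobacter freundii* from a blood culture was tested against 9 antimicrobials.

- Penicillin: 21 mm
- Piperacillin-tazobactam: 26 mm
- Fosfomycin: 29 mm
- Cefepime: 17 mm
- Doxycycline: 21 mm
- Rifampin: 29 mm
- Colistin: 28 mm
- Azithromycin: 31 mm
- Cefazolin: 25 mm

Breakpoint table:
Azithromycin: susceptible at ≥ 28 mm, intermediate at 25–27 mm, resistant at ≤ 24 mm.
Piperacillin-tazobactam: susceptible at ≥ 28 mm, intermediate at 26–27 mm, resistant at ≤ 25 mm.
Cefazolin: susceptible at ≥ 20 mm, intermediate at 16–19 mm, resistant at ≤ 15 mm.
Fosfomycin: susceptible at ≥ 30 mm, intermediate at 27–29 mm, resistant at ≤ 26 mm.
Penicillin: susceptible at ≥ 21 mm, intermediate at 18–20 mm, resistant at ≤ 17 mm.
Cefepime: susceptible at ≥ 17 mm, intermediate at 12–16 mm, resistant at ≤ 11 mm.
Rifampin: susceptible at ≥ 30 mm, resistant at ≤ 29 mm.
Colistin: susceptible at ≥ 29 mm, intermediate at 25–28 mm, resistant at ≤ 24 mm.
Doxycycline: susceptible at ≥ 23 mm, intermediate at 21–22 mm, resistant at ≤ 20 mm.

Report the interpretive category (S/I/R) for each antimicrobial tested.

Penicillin (21 mm) ≥ 21 mm → S
Piperacillin-tazobactam 26 mm: in 26–27 mm → Intermediate
Fosfomycin: 29 mm is in 27–29 mm — intermediate
Cefepime 17 mm: ≥ 17 mm — susceptible
Doxycycline (21 mm) in 21–22 mm → I
Rifampin 29 mm: ≤ 29 mm ⇒ R
Colistin: 28 mm is in 25–28 mm → I
Azithromycin (31 mm) ≥ 28 mm → Susceptible
Cefazolin 25 mm: ≥ 20 mm ⇒ susceptible

S, I, I, S, I, R, I, S, S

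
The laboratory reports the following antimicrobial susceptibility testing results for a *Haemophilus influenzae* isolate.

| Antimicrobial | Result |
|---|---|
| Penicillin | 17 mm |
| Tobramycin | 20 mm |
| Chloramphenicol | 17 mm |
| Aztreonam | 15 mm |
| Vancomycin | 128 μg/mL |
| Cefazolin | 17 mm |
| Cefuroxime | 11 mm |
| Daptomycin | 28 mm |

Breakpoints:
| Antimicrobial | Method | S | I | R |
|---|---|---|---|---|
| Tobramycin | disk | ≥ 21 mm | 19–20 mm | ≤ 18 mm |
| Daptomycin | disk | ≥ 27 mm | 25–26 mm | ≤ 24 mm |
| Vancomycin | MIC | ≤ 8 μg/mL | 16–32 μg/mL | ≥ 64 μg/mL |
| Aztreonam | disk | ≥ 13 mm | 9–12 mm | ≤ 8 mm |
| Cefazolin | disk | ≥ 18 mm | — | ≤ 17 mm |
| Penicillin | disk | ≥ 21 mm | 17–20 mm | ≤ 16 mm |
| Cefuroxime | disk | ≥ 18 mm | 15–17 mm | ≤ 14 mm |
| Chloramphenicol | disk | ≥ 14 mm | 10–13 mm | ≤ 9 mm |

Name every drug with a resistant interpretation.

Penicillin: 17 mm is in 17–20 mm ⇒ intermediate
Tobramycin (20 mm) in 19–20 mm → Intermediate
Chloramphenicol 17 mm: ≥ 14 mm ⇒ S
Aztreonam 15 mm: ≥ 13 mm → S
Vancomycin: 128 μg/mL is ≥ 64 μg/mL — resistant
Cefazolin: 17 mm is ≤ 17 mm → R
Cefuroxime 11 mm: ≤ 14 mm → R
Daptomycin (28 mm) ≥ 27 mm → Susceptible

vancomycin, cefazolin, cefuroxime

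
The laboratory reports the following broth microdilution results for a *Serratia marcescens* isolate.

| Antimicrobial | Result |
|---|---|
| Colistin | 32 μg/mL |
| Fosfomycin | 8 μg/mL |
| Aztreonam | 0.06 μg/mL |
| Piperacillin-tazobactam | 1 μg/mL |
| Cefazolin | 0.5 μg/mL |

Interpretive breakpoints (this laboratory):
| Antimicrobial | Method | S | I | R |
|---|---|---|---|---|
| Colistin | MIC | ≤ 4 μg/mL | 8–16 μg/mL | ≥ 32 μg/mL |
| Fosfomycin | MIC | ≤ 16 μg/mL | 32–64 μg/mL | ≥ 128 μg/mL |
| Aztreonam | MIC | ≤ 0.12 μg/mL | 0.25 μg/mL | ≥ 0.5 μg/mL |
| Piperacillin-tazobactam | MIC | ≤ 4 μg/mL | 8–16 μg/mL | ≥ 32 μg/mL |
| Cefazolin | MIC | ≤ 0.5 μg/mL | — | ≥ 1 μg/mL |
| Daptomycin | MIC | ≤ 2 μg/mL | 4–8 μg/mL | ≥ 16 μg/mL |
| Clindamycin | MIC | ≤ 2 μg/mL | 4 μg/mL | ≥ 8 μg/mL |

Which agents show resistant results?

colistin

Colistin 32 μg/mL: ≥ 32 μg/mL — R
Fosfomycin: 8 μg/mL is ≤ 16 μg/mL ⇒ S
Aztreonam (0.06 μg/mL) ≤ 0.12 μg/mL → Susceptible
Piperacillin-tazobactam (1 μg/mL) ≤ 4 μg/mL — Susceptible
Cefazolin (0.5 μg/mL) ≤ 0.5 μg/mL ⇒ Susceptible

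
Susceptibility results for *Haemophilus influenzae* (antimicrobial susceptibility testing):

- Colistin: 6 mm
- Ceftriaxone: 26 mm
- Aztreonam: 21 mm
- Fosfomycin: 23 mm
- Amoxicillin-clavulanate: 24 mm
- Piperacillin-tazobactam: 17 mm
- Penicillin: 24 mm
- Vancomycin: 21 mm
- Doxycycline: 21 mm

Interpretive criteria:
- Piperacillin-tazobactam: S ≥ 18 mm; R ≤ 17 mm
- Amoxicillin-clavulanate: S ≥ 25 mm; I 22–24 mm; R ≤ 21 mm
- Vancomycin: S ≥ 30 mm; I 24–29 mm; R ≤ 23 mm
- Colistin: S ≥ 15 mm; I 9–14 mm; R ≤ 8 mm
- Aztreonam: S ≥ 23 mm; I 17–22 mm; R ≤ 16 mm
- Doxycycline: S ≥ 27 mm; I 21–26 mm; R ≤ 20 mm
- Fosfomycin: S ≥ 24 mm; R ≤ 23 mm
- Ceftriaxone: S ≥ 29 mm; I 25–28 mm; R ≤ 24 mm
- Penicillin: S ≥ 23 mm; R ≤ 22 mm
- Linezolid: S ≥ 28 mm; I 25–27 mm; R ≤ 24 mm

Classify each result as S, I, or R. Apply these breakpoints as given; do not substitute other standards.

Colistin: 6 mm is ≤ 8 mm — resistant
Ceftriaxone 26 mm: in 25–28 mm → Intermediate
Aztreonam (21 mm) in 17–22 mm ⇒ intermediate
Fosfomycin: 23 mm is ≤ 23 mm → R
Amoxicillin-clavulanate 24 mm: in 22–24 mm — intermediate
Piperacillin-tazobactam 17 mm: ≤ 17 mm → resistant
Penicillin (24 mm) ≥ 23 mm — Susceptible
Vancomycin 21 mm: ≤ 23 mm — Resistant
Doxycycline 21 mm: in 21–26 mm — I

R, I, I, R, I, R, S, R, I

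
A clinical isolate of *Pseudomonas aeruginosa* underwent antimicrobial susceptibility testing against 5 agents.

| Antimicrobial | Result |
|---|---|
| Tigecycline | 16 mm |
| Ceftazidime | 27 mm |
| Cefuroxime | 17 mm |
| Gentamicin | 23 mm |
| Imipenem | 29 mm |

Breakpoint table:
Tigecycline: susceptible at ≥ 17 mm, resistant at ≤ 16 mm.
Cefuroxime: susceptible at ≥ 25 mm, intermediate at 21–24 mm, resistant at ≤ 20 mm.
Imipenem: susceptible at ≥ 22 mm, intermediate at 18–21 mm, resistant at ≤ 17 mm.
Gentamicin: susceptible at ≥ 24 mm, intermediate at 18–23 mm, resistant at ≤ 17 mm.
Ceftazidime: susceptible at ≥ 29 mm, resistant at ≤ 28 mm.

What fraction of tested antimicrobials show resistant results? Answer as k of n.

3 of 5

Tigecycline (16 mm) ≤ 16 mm → Resistant
Ceftazidime (27 mm) ≤ 28 mm ⇒ resistant
Cefuroxime: 17 mm is ≤ 20 mm → R
Gentamicin 23 mm: in 18–23 mm — intermediate
Imipenem 29 mm: ≥ 22 mm → susceptible
Resistant: 3/5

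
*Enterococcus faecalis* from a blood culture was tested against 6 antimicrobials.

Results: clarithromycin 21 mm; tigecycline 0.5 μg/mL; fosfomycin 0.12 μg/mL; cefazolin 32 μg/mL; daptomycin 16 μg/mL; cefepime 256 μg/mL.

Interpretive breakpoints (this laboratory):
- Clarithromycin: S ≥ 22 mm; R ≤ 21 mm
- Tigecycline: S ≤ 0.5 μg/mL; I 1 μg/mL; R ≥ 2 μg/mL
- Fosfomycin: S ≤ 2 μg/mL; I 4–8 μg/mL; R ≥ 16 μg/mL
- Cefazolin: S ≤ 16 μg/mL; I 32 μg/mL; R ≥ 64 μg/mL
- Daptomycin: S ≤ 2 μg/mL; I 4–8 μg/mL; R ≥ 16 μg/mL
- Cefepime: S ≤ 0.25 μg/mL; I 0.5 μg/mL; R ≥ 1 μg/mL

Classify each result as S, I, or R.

R, S, S, I, R, R

Clarithromycin 21 mm: ≤ 21 mm — resistant
Tigecycline: 0.5 μg/mL is ≤ 0.5 μg/mL ⇒ susceptible
Fosfomycin: 0.12 μg/mL is ≤ 2 μg/mL → Susceptible
Cefazolin 32 μg/mL: = 32 μg/mL — I
Daptomycin (16 μg/mL) ≥ 16 μg/mL ⇒ resistant
Cefepime: 256 μg/mL is ≥ 1 μg/mL ⇒ R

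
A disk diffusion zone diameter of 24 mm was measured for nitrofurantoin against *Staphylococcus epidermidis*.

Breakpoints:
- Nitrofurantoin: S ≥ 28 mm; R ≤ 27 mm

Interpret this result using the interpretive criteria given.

R

Nitrofurantoin: 24 mm is ≤ 27 mm → Resistant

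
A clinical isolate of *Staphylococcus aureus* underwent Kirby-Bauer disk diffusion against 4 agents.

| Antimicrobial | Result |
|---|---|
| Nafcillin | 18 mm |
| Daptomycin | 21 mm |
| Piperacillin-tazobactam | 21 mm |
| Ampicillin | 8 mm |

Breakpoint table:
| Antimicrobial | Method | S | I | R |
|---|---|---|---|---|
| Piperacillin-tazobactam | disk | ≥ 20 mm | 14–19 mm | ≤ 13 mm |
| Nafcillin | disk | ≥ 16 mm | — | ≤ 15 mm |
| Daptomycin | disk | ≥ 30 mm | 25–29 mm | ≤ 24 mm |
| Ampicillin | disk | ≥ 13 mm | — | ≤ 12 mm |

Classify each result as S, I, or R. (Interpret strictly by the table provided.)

Nafcillin: 18 mm is ≥ 16 mm — susceptible
Daptomycin: 21 mm is ≤ 24 mm ⇒ R
Piperacillin-tazobactam: 21 mm is ≥ 20 mm ⇒ S
Ampicillin (8 mm) ≤ 12 mm → resistant

S, R, S, R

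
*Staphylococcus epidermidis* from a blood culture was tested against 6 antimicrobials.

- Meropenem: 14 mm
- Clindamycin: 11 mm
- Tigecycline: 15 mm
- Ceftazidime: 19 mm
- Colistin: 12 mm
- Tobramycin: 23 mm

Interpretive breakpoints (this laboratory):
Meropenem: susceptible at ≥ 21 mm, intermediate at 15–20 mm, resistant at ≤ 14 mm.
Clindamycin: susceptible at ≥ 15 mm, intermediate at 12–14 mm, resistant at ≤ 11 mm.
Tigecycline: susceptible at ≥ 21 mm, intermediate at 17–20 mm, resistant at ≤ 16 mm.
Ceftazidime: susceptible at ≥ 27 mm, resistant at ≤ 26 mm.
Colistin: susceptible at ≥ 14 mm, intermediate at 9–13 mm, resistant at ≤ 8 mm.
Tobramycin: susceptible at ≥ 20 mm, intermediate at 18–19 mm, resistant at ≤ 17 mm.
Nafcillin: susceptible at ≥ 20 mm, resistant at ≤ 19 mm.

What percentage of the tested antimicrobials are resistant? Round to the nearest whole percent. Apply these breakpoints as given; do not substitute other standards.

Meropenem: 14 mm is ≤ 14 mm → resistant
Clindamycin: 11 mm is ≤ 11 mm → resistant
Tigecycline 15 mm: ≤ 16 mm — Resistant
Ceftazidime 19 mm: ≤ 26 mm — R
Colistin: 12 mm is in 9–13 mm ⇒ Intermediate
Tobramycin (23 mm) ≥ 20 mm → susceptible
Resistant: 4/6

67%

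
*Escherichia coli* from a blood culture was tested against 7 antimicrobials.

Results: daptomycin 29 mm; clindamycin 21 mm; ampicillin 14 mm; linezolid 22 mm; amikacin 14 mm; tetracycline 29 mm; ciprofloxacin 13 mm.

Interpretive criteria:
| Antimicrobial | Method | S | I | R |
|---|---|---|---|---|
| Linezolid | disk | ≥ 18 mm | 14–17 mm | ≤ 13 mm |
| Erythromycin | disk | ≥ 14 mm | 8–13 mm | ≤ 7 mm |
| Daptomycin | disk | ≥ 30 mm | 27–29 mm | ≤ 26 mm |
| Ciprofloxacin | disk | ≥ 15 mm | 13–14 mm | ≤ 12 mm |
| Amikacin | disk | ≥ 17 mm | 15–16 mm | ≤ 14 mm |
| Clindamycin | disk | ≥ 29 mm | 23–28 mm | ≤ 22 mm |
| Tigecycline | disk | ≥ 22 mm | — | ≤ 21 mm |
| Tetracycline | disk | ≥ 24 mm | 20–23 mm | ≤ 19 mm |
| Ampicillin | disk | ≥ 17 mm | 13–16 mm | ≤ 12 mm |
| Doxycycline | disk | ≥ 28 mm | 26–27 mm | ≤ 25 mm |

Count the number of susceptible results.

Daptomycin: 29 mm is in 27–29 mm ⇒ Intermediate
Clindamycin: 21 mm is ≤ 22 mm — R
Ampicillin: 14 mm is in 13–16 mm ⇒ Intermediate
Linezolid: 22 mm is ≥ 18 mm ⇒ S
Amikacin (14 mm) ≤ 14 mm — resistant
Tetracycline: 29 mm is ≥ 24 mm → susceptible
Ciprofloxacin 13 mm: in 13–14 mm — Intermediate
Susceptible: 2

2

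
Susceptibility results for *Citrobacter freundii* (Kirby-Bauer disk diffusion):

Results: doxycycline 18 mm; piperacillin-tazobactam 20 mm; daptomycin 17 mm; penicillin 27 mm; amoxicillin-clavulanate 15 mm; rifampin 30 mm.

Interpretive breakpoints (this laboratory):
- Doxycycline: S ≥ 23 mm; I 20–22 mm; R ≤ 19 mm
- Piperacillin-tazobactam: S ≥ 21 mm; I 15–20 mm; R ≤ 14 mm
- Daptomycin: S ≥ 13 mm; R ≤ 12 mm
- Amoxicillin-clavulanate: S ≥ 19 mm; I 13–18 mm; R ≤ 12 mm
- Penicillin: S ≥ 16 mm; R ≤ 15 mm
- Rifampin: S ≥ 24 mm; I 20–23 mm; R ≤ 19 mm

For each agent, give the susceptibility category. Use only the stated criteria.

Doxycycline: 18 mm is ≤ 19 mm ⇒ R
Piperacillin-tazobactam (20 mm) in 15–20 mm → I
Daptomycin: 17 mm is ≥ 13 mm ⇒ susceptible
Penicillin 27 mm: ≥ 16 mm → susceptible
Amoxicillin-clavulanate: 15 mm is in 13–18 mm → Intermediate
Rifampin 30 mm: ≥ 24 mm — susceptible

R, I, S, S, I, S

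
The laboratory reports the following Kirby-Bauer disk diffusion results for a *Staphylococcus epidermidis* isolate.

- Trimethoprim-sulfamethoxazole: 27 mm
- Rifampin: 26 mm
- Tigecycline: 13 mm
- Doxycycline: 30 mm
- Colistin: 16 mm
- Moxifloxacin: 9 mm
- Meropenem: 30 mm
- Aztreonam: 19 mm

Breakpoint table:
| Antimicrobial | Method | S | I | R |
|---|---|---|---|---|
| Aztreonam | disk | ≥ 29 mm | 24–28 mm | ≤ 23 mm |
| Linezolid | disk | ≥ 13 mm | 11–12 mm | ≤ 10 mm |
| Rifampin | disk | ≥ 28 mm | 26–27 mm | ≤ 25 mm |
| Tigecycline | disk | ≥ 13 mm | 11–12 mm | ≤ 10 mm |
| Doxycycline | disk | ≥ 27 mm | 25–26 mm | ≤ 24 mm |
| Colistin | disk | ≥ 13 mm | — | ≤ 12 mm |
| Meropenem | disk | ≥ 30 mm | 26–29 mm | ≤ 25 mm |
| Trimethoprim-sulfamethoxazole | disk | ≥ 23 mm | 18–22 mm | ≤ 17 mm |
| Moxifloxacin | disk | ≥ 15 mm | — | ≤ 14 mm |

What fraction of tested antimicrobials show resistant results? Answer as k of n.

Trimethoprim-sulfamethoxazole (27 mm) ≥ 23 mm — susceptible
Rifampin: 26 mm is in 26–27 mm — intermediate
Tigecycline (13 mm) ≥ 13 mm → Susceptible
Doxycycline 30 mm: ≥ 27 mm ⇒ susceptible
Colistin (16 mm) ≥ 13 mm — susceptible
Moxifloxacin (9 mm) ≤ 14 mm → R
Meropenem (30 mm) ≥ 30 mm ⇒ susceptible
Aztreonam (19 mm) ≤ 23 mm — R
Resistant: 2/8

2 of 8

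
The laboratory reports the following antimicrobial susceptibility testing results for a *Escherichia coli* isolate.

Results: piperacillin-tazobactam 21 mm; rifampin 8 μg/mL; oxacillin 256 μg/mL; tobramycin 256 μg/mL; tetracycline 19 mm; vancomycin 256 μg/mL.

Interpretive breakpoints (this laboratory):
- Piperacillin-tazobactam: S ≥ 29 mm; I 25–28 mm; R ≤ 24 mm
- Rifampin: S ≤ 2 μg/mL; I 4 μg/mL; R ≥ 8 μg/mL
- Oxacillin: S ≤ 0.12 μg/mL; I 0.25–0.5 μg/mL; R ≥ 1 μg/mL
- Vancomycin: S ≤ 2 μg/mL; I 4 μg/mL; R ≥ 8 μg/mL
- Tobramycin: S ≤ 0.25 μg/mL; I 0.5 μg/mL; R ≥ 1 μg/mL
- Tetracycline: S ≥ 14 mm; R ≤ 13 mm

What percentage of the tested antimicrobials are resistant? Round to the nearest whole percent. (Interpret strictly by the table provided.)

Piperacillin-tazobactam: 21 mm is ≤ 24 mm — resistant
Rifampin (8 μg/mL) ≥ 8 μg/mL ⇒ resistant
Oxacillin (256 μg/mL) ≥ 1 μg/mL — R
Tobramycin (256 μg/mL) ≥ 1 μg/mL — Resistant
Tetracycline 19 mm: ≥ 14 mm → Susceptible
Vancomycin (256 μg/mL) ≥ 8 μg/mL — R
Resistant: 5/6

83%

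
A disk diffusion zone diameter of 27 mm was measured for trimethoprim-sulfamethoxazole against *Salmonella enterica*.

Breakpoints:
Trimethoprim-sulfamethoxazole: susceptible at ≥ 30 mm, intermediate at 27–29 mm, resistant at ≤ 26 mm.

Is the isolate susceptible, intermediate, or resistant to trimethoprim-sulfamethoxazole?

Intermediate

Trimethoprim-sulfamethoxazole (27 mm) in 27–29 mm → I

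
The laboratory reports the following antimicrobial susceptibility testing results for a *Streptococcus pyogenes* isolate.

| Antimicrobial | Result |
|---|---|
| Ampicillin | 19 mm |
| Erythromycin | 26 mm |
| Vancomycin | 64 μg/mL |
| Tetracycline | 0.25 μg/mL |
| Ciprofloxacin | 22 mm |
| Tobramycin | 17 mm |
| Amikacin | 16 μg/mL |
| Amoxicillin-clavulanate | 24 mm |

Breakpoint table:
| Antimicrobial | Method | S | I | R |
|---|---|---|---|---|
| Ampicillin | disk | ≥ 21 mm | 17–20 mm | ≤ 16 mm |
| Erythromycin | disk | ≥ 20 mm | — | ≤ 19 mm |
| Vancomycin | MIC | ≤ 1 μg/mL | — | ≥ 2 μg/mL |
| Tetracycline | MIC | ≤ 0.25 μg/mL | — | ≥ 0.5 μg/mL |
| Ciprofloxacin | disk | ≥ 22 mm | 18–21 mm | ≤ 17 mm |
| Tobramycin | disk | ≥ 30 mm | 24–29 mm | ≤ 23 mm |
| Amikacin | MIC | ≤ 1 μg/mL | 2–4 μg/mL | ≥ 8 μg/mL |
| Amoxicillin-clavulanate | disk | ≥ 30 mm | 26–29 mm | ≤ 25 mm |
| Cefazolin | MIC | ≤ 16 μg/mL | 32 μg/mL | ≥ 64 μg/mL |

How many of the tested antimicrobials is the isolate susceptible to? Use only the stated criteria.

Ampicillin: 19 mm is in 17–20 mm ⇒ I
Erythromycin 26 mm: ≥ 20 mm ⇒ Susceptible
Vancomycin 64 μg/mL: ≥ 2 μg/mL — resistant
Tetracycline: 0.25 μg/mL is ≤ 0.25 μg/mL — Susceptible
Ciprofloxacin: 22 mm is ≥ 22 mm ⇒ Susceptible
Tobramycin 17 mm: ≤ 23 mm — R
Amikacin (16 μg/mL) ≥ 8 μg/mL — resistant
Amoxicillin-clavulanate (24 mm) ≤ 25 mm → Resistant
Susceptible: 3

3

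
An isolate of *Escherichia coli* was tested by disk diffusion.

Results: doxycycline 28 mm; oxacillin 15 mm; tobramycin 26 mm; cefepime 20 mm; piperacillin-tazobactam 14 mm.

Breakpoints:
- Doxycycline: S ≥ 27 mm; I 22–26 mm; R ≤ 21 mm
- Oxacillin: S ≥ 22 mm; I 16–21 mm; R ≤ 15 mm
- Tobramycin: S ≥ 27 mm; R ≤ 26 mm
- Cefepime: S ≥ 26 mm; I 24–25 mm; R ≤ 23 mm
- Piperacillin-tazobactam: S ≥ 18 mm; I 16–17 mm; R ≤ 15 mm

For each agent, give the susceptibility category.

S, R, R, R, R

Doxycycline: 28 mm is ≥ 27 mm ⇒ Susceptible
Oxacillin (15 mm) ≤ 15 mm → resistant
Tobramycin 26 mm: ≤ 26 mm → R
Cefepime: 20 mm is ≤ 23 mm → R
Piperacillin-tazobactam: 14 mm is ≤ 15 mm — Resistant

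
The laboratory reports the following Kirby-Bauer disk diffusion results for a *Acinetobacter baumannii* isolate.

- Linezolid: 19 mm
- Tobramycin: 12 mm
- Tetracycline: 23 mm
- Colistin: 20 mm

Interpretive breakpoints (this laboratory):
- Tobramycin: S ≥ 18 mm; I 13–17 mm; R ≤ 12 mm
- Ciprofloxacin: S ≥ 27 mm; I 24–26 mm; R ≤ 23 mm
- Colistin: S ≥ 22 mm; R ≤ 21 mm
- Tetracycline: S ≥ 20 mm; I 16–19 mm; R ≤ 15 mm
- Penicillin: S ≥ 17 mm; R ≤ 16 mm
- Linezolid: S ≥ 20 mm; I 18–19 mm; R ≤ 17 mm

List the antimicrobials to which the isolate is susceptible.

tetracycline

Linezolid: 19 mm is in 18–19 mm → Intermediate
Tobramycin (12 mm) ≤ 12 mm → resistant
Tetracycline 23 mm: ≥ 20 mm → Susceptible
Colistin (20 mm) ≤ 21 mm — resistant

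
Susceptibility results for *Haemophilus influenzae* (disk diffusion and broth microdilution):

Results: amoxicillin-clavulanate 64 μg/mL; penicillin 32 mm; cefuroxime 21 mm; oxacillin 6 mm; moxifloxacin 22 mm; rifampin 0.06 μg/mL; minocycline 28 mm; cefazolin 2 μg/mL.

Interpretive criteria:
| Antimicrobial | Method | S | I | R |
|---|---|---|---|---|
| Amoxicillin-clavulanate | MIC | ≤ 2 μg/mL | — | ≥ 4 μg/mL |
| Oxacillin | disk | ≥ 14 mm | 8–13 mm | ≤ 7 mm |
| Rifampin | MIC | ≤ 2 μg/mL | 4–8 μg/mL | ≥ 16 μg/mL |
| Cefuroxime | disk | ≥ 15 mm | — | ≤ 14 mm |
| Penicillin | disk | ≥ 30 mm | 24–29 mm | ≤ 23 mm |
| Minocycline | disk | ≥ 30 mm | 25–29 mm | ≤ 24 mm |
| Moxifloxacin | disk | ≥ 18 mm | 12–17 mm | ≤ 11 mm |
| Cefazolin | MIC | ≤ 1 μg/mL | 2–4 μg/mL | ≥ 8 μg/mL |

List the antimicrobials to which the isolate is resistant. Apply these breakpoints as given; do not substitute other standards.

amoxicillin-clavulanate, oxacillin

Amoxicillin-clavulanate: 64 μg/mL is ≥ 4 μg/mL → Resistant
Penicillin 32 mm: ≥ 30 mm → susceptible
Cefuroxime (21 mm) ≥ 15 mm → S
Oxacillin 6 mm: ≤ 7 mm → resistant
Moxifloxacin: 22 mm is ≥ 18 mm → susceptible
Rifampin 0.06 μg/mL: ≤ 2 μg/mL — susceptible
Minocycline: 28 mm is in 25–29 mm ⇒ I
Cefazolin (2 μg/mL) in 2–4 μg/mL — I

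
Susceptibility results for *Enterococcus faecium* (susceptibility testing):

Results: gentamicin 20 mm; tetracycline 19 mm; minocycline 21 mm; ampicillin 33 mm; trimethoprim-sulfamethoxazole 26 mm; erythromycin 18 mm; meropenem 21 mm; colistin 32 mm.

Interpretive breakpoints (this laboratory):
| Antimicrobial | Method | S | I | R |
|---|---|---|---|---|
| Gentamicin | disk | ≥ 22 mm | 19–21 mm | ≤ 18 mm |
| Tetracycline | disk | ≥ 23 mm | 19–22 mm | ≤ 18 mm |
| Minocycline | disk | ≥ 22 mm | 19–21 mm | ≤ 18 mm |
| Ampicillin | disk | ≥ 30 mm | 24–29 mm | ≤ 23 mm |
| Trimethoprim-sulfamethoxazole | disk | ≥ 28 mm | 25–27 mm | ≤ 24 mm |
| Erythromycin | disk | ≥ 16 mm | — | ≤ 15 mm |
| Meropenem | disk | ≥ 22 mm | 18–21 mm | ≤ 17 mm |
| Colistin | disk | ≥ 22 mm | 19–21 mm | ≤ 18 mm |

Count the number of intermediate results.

Gentamicin 20 mm: in 19–21 mm → I
Tetracycline 19 mm: in 19–22 mm → Intermediate
Minocycline 21 mm: in 19–21 mm — intermediate
Ampicillin (33 mm) ≥ 30 mm ⇒ Susceptible
Trimethoprim-sulfamethoxazole 26 mm: in 25–27 mm ⇒ I
Erythromycin: 18 mm is ≥ 16 mm — S
Meropenem 21 mm: in 18–21 mm — I
Colistin (32 mm) ≥ 22 mm — Susceptible
Intermediate: 5

5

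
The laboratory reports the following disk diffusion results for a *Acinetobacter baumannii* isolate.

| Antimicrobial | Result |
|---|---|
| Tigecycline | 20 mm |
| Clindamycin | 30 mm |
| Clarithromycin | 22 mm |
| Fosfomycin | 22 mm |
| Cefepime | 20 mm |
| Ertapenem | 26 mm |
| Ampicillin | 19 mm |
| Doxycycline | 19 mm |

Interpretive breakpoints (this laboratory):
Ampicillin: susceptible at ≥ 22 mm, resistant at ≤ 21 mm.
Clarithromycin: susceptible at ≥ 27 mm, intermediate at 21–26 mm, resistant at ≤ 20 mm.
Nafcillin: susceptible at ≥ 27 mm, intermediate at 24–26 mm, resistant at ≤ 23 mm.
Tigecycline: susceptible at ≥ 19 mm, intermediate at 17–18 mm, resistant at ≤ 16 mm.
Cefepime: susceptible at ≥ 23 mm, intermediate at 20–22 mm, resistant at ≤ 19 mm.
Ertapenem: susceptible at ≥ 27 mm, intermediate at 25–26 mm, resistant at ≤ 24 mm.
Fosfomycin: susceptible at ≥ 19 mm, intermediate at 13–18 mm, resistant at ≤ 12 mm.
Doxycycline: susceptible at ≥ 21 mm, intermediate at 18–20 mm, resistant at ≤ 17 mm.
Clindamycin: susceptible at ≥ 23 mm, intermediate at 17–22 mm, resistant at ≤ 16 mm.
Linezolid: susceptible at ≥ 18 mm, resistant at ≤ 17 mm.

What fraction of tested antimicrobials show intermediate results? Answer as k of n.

4 of 8

Tigecycline 20 mm: ≥ 19 mm → S
Clindamycin 30 mm: ≥ 23 mm — Susceptible
Clarithromycin: 22 mm is in 21–26 mm → Intermediate
Fosfomycin (22 mm) ≥ 19 mm → susceptible
Cefepime (20 mm) in 20–22 mm → I
Ertapenem (26 mm) in 25–26 mm — Intermediate
Ampicillin: 19 mm is ≤ 21 mm → R
Doxycycline (19 mm) in 18–20 mm → Intermediate
Intermediate: 4/8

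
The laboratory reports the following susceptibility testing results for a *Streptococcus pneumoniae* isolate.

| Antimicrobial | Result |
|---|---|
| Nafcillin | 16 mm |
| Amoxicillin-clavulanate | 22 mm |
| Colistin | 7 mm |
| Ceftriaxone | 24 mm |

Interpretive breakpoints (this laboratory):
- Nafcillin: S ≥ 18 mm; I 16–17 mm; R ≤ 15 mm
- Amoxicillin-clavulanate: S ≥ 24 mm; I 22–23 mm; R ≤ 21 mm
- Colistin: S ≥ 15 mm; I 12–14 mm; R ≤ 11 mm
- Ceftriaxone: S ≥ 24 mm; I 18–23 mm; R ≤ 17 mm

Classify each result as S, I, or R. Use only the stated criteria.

Nafcillin: 16 mm is in 16–17 mm ⇒ I
Amoxicillin-clavulanate 22 mm: in 22–23 mm — Intermediate
Colistin: 7 mm is ≤ 11 mm → Resistant
Ceftriaxone: 24 mm is ≥ 24 mm ⇒ susceptible

I, I, R, S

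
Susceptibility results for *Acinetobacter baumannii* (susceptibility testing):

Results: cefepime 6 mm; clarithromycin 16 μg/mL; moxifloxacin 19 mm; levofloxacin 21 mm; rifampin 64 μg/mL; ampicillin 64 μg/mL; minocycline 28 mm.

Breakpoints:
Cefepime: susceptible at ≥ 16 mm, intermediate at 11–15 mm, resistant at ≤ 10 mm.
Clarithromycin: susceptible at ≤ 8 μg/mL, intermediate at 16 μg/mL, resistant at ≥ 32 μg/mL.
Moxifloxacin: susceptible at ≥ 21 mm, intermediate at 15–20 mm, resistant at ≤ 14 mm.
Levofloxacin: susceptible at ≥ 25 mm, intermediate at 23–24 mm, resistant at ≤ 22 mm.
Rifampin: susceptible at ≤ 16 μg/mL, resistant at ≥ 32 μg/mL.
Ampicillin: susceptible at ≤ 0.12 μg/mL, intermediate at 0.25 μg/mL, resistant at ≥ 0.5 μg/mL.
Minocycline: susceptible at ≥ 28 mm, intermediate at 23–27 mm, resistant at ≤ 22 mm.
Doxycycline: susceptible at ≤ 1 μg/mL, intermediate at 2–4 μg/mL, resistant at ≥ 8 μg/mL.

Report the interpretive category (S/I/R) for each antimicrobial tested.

Cefepime 6 mm: ≤ 10 mm → resistant
Clarithromycin (16 μg/mL) = 16 μg/mL → Intermediate
Moxifloxacin: 19 mm is in 15–20 mm ⇒ Intermediate
Levofloxacin 21 mm: ≤ 22 mm — Resistant
Rifampin (64 μg/mL) ≥ 32 μg/mL — resistant
Ampicillin (64 μg/mL) ≥ 0.5 μg/mL — Resistant
Minocycline: 28 mm is ≥ 28 mm ⇒ susceptible

R, I, I, R, R, R, S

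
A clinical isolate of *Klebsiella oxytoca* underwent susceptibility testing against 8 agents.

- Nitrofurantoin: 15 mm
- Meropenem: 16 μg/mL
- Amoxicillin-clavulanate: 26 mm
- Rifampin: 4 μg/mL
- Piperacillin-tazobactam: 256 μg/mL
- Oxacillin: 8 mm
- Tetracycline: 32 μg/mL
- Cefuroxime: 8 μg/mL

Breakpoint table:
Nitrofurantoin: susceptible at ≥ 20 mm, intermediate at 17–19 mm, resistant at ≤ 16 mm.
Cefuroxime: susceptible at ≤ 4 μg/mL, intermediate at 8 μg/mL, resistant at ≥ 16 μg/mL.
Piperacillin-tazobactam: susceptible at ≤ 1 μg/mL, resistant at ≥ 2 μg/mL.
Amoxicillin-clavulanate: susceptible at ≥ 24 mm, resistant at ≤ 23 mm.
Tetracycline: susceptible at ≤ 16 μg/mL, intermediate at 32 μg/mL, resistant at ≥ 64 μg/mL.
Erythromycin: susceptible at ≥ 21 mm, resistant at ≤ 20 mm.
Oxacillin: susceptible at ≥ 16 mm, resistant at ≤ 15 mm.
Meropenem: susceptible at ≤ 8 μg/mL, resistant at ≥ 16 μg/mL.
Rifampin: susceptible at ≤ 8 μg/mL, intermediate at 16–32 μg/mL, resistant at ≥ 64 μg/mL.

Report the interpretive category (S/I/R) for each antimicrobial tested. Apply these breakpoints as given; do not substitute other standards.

R, R, S, S, R, R, I, I

Nitrofurantoin 15 mm: ≤ 16 mm → R
Meropenem (16 μg/mL) ≥ 16 μg/mL — R
Amoxicillin-clavulanate 26 mm: ≥ 24 mm → susceptible
Rifampin: 4 μg/mL is ≤ 8 μg/mL — S
Piperacillin-tazobactam: 256 μg/mL is ≥ 2 μg/mL — R
Oxacillin (8 mm) ≤ 15 mm → R
Tetracycline: 32 μg/mL is = 32 μg/mL — I
Cefuroxime 8 μg/mL: = 8 μg/mL ⇒ Intermediate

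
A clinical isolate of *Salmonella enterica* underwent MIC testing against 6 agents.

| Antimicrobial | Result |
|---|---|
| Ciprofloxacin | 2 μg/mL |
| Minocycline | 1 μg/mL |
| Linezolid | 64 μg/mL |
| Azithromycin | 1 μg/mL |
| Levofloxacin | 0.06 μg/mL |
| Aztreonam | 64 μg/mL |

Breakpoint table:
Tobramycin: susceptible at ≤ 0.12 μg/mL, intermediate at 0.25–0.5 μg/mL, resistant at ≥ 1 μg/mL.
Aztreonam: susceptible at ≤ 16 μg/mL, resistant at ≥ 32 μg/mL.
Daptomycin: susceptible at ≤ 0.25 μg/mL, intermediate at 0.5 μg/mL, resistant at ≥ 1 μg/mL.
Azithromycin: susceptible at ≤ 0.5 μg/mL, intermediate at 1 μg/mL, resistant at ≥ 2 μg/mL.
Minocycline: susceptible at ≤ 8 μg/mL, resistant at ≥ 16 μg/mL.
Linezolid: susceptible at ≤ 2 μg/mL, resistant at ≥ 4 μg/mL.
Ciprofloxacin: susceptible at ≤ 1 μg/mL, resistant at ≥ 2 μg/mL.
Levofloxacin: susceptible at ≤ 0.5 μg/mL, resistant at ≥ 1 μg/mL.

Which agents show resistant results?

Ciprofloxacin 2 μg/mL: ≥ 2 μg/mL — Resistant
Minocycline: 1 μg/mL is ≤ 8 μg/mL — susceptible
Linezolid (64 μg/mL) ≥ 4 μg/mL — R
Azithromycin: 1 μg/mL is = 1 μg/mL ⇒ intermediate
Levofloxacin 0.06 μg/mL: ≤ 0.5 μg/mL → Susceptible
Aztreonam (64 μg/mL) ≥ 32 μg/mL — R

ciprofloxacin, linezolid, aztreonam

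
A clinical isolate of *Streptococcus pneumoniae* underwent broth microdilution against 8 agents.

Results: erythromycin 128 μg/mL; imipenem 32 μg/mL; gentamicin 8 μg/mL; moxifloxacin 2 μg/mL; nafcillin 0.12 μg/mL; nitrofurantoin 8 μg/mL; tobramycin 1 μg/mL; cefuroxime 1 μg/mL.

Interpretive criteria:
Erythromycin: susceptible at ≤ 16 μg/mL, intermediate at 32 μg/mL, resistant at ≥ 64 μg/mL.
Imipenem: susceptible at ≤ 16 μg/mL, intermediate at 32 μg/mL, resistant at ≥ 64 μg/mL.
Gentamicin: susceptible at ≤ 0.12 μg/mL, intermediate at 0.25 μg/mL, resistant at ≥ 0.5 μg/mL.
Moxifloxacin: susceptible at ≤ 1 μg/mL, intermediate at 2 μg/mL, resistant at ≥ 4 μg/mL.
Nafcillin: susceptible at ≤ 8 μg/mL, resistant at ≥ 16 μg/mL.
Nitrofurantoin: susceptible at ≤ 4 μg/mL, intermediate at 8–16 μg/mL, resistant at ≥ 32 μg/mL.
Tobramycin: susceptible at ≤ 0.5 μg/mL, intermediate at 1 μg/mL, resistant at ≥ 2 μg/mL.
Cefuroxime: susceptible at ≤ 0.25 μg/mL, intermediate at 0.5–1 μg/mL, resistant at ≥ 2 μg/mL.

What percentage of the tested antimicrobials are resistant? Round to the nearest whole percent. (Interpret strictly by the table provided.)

Erythromycin: 128 μg/mL is ≥ 64 μg/mL ⇒ resistant
Imipenem (32 μg/mL) = 32 μg/mL ⇒ Intermediate
Gentamicin 8 μg/mL: ≥ 0.5 μg/mL ⇒ R
Moxifloxacin: 2 μg/mL is = 2 μg/mL ⇒ intermediate
Nafcillin (0.12 μg/mL) ≤ 8 μg/mL → S
Nitrofurantoin (8 μg/mL) in 8–16 μg/mL ⇒ I
Tobramycin (1 μg/mL) = 1 μg/mL ⇒ Intermediate
Cefuroxime: 1 μg/mL is in 0.5–1 μg/mL ⇒ I
Resistant: 2/8

25%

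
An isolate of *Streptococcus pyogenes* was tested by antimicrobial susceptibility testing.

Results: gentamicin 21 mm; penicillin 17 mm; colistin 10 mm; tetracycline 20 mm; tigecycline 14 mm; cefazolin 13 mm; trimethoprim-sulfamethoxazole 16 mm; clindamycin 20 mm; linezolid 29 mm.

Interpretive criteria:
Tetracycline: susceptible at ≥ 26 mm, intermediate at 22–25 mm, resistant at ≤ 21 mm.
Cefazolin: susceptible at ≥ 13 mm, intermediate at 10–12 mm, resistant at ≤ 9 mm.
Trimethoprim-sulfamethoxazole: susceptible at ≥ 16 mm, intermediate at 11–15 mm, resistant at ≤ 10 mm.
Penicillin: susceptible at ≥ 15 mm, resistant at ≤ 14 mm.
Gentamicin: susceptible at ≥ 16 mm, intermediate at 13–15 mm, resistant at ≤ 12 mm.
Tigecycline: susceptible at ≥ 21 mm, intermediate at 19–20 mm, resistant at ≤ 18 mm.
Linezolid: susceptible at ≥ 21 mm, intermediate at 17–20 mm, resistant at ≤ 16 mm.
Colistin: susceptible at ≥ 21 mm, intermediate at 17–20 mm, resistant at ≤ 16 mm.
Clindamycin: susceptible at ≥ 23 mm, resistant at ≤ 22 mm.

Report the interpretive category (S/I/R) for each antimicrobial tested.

Gentamicin 21 mm: ≥ 16 mm — S
Penicillin (17 mm) ≥ 15 mm ⇒ S
Colistin (10 mm) ≤ 16 mm ⇒ R
Tetracycline (20 mm) ≤ 21 mm ⇒ resistant
Tigecycline 14 mm: ≤ 18 mm → Resistant
Cefazolin: 13 mm is ≥ 13 mm → S
Trimethoprim-sulfamethoxazole: 16 mm is ≥ 16 mm → S
Clindamycin: 20 mm is ≤ 22 mm ⇒ Resistant
Linezolid: 29 mm is ≥ 21 mm → susceptible

S, S, R, R, R, S, S, R, S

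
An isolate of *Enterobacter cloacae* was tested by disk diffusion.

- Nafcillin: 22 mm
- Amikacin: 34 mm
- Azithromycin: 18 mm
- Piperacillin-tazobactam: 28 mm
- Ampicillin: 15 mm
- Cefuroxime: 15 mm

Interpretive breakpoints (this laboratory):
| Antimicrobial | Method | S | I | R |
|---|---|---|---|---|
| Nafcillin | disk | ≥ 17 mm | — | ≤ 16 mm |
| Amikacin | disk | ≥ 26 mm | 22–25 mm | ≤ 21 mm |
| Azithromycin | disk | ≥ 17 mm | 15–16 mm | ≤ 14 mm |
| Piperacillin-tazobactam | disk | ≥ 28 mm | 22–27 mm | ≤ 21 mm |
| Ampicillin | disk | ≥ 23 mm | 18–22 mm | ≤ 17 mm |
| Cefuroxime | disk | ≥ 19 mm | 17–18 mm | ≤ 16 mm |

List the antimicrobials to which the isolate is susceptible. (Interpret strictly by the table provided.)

Nafcillin: 22 mm is ≥ 17 mm → S
Amikacin: 34 mm is ≥ 26 mm — S
Azithromycin 18 mm: ≥ 17 mm → S
Piperacillin-tazobactam (28 mm) ≥ 28 mm — S
Ampicillin: 15 mm is ≤ 17 mm ⇒ R
Cefuroxime (15 mm) ≤ 16 mm → R

nafcillin, amikacin, azithromycin, piperacillin-tazobactam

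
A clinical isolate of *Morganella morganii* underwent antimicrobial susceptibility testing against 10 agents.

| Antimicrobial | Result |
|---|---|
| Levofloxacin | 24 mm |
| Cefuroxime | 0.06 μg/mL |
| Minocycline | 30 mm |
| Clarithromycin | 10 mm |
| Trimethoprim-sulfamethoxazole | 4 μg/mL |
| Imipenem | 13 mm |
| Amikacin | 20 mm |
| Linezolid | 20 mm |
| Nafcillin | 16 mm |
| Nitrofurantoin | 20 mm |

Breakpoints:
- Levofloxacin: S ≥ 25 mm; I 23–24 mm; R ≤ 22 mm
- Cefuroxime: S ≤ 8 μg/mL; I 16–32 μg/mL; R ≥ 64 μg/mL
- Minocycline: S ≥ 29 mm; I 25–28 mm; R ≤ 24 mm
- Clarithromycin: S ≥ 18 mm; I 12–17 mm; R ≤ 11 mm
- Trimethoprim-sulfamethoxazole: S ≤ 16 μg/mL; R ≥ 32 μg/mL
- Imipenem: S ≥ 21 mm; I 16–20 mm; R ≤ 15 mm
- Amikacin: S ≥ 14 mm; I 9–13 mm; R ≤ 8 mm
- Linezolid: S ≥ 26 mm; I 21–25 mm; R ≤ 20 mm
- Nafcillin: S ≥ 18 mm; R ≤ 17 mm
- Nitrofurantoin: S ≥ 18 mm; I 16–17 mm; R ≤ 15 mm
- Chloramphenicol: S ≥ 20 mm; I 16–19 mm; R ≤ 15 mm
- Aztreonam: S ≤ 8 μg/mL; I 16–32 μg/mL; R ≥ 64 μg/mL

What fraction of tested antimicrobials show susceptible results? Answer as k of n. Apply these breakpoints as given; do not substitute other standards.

5 of 10

Levofloxacin 24 mm: in 23–24 mm ⇒ Intermediate
Cefuroxime: 0.06 μg/mL is ≤ 8 μg/mL ⇒ S
Minocycline: 30 mm is ≥ 29 mm ⇒ susceptible
Clarithromycin (10 mm) ≤ 11 mm ⇒ Resistant
Trimethoprim-sulfamethoxazole (4 μg/mL) ≤ 16 μg/mL → Susceptible
Imipenem: 13 mm is ≤ 15 mm ⇒ resistant
Amikacin (20 mm) ≥ 14 mm — S
Linezolid (20 mm) ≤ 20 mm — Resistant
Nafcillin: 16 mm is ≤ 17 mm — Resistant
Nitrofurantoin: 20 mm is ≥ 18 mm ⇒ susceptible
Susceptible: 5/10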